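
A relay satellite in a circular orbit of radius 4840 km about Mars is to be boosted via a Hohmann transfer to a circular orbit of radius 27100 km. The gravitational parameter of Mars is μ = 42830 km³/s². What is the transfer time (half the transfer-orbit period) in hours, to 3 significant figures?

t = 8.51 hours

The Hohmann ellipse has a_t = (r₁ + r₂)/2 = 15970 km.
By Kepler's third law the transfer-orbit period is T = 2π√(a_t³/μ), so t = T/2 = 30640 s.
Converting: 30640 s ÷ 3600 s/hour = 8.51 hours.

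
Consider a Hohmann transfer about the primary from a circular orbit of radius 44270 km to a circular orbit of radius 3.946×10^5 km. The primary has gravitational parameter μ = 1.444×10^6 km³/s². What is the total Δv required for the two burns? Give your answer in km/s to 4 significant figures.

Δv = 3.001 km/s

Transfer-ellipse semi-major axis a_t = (r₁ + r₂)/2 = (44270 + 3.946×10^5)/2 = 2.19435×10^5 km.
At r₁ the circular-orbit speed is v₁ = √(μ/r₁) = 5.71122 km/s.
On the transfer ellipse at r₁, vis-viva gives v_p = √[μ(2/r₁ − 1/a_t)] = 7.65869 km/s.
First burn Δv₁ = |v_p − v₁| = 1.947 km/s.
At r₂, v₂ = √(μ/r₂) = 1.913 km/s.
Transfer-orbit speed at r₂: v_a = √[μ(2/r₂ − 1/a_t)] = 0.8592 km/s.
Second burn Δv₂ = |v₂ − v_a| = 1.054 km/s.
Total Δv = Δv₁ + Δv₂ = 3.001 km/s.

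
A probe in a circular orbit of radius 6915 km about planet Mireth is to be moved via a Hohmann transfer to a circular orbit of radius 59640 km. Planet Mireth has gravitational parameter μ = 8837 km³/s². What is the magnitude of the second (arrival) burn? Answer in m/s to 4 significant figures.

Δv₂ = 209.5 m/s

Semi-major axis of the transfer orbit: a_t = (6915 + 59640)/2 = 33277.5 km.
On the circular orbit at r = 59640 km, v_c = √(μ/r) = 0.38493 km/s.
Vis-viva on the transfer ellipse at r = 59640 km gives v_t = √[μ(2/r − 1/a_t)] = 0.17547 km/s.
Δv₂ = |v_t − v_c| = |0.17547 − 0.38493| = 0.2095 km/s.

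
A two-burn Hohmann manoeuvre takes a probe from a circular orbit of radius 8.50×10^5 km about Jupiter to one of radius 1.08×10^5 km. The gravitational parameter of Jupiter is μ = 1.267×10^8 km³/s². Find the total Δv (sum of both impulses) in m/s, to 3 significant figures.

Δv = 17800 m/s

The Hohmann ellipse has a_t = (r₁ + r₂)/2 = 4.790×10^5 km.
Circular speed at r₁: v₁ = √(μ/r₁) = √(1.267×10^8/8.500×10^5) = 12.209 km/s.
Transfer-orbit speed at r₁ (vis-viva): v_a = √[μ(2/r₁ − 1/a_t)] = 5.7973 km/s.
First burn Δv₁ = |v_a − v₁| = 6.412 km/s.
At r₂, v₂ = √(μ/r₂) = 34.25 km/s.
Transfer-orbit speed at r₂: v_p = √[μ(2/r₂ − 1/a_t)] = 45.63 km/s.
Second burn Δv₂ = |v₂ − v_p| = 11.38 km/s.
Δv = Δv₁ + Δv₂ = 6.412 + 11.38 = 17.79 km/s.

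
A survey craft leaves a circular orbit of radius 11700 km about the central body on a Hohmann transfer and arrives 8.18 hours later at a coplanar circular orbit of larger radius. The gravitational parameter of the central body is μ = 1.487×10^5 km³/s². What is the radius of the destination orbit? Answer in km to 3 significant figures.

r₂ = 35400 km

Transfer time t = 8.18 hours = 29448 s, and t = π√(a_t³/μ).
So a_t = (μ t²/π²)^(1/3) = (1.487×10^5 × (29448)² / π²)^(1/3) = 23553 km.
Since a_t = (r₁ + r₂)/2, r₂ = 2a_t − r₁ = 2×23553 − 11700 = 35406 km.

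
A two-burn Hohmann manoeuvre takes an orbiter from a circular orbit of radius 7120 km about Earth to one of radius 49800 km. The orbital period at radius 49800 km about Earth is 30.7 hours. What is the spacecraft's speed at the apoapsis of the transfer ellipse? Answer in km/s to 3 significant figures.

v = 1.42 km/s

From Kepler's third law T² = 4π²r³/μ at r = 49800 km, T = 30.7 hours = 30.7 × 3600 s = 1.1052×10^5 s: μ = 4π²r³/T² = 3.99177×10^5 km³/s².
Transfer-ellipse semi-major axis a_t = (r₁ + r₂)/2 = (7120 + 49800)/2 = 28460 km.
The apoapsis of the transfer ellipse is at r = 49800 km.
Vis-viva: v = √[μ(2/r − 1/a_t)] = √[3.99177×10^5 × (2/49800 − 1/28460)] = 1.416 km/s.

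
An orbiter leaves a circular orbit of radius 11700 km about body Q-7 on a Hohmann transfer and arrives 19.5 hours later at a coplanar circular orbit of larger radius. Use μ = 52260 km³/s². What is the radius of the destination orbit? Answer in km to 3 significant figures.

r₂ = 47600 km

Transfer time t = 19.5 hours = 70200 s, and t = π√(a_t³/μ).
So a_t = (μ t²/π²)^(1/3) = (52260 × (70200)² / π²)^(1/3) = 29661 km.
Since a_t = (r₁ + r₂)/2, r₂ = 2a_t − r₁ = 2×29661 − 11700 = 47622 km.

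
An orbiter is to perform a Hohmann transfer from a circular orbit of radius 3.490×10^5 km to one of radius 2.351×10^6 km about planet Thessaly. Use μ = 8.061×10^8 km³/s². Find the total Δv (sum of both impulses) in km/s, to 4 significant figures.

Δv = 24.46 km/s

Semi-major axis of the transfer orbit: a_t = (3.490×10^5 + 2.351×10^6)/2 = 1.350×10^6 km.
At r₁ the circular-orbit speed is v₁ = √(μ/r₁) = 48.06 km/s.
On the transfer ellipse at r₁, vis-viva gives v_p = √[μ(2/r₁ − 1/a_t)] = 63.42 km/s.
First burn Δv₁ = |v_p − v₁| = 15.36 km/s.
Circular speed at r₂: v₂ = √(μ/r₂) = 18.517 km/s.
Transfer-orbit speed at r₂: v_a = √[μ(2/r₂ − 1/a_t)] = 9.4149 km/s.
Second burn Δv₂ = |v₂ − v_a| = 9.102 km/s.
Total Δv = Δv₁ + Δv₂ = 24.46 km/s.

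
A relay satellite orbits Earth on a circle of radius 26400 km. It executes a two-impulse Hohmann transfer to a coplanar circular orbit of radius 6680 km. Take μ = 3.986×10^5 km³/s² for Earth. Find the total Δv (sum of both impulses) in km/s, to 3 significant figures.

Transfer-ellipse semi-major axis a_t = (r₁ + r₂)/2 = (26400 + 6680)/2 = 16540 km.
Circular speed at r₁: v₁ = √(μ/r₁) = √(3.986×10^5/26400) = 3.8857 km/s.
Transfer-orbit speed at r₁ (vis-viva): v_a = √[μ(2/r₁ − 1/a_t)] = 2.4694 km/s.
First burn Δv₁ = |v_a − v₁| = 1.416 km/s.
At r₂, v₂ = √(μ/r₂) = 7.72468 km/s.
Transfer-orbit speed at r₂: v_p = √[μ(2/r₂ − 1/a_t)] = 9.75921 km/s.
Second burn Δv₂ = |v₂ − v_p| = 2.035 km/s.
Δv = Δv₁ + Δv₂ = 1.416 + 2.035 = 3.451 km/s.

Δv = 3.45 km/s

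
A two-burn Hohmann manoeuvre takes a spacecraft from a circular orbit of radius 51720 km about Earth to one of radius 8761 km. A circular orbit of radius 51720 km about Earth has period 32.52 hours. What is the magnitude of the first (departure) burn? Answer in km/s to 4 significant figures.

From Kepler's third law T² = 4π²r³/μ at r = 51720 km, T = 32.52 hours = 32.52 × 3600 s = 1.17072×10^5 s: μ = 4π²r³/T² = 3.98501×10^5 km³/s².
Transfer-ellipse semi-major axis a_t = (r₁ + r₂)/2 = (51720 + 8761)/2 = 30240.5 km.
Circular speed at r = 51720 km: v_c = √(μ/r) = 2.776 km/s.
Vis-viva on the transfer ellipse at r = 51720 km gives v_t = √[μ(2/r − 1/a_t)] = 1.494 km/s.
Δv₁ = |v_t − v_c| = |1.494 − 2.776| = 1.282 km/s.

Δv₁ = 1.282 km/s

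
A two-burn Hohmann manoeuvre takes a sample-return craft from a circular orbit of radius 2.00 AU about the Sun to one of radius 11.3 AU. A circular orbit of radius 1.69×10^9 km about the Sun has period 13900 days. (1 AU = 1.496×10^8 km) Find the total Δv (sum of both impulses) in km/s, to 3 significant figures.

From Kepler's third law T² = 4π²r³/μ at r = 1.69×10^9 km, T = 13900 days = 13900 × 86400 s = 1.20096×10^9 s: μ = 4π²r³/T² = 1.32118×10^11 km³/s².
In km: r₁ = 2.00 × 1.496×10^8 = 2.992×10^8 km; r₂ = 11.3 × 1.496×10^8 = 1.69048×10^9 km.
Transfer-ellipse semi-major axis a_t = (r₁ + r₂)/2 = (2.992×10^8 + 1.69048×10^9)/2 = 9.9484×10^8 km.
Circular speed at r₁: v₁ = √(μ/r₁) = √(1.32118×10^11/2.992×10^8) = 21.0136 km/s.
On the transfer ellipse at r₁, v² = μ(2/r − 1/a) gives v_p = √[μ(2/r₁ − 1/a_t)] = 27.3923 km/s.
First burn Δv₁ = |v_p − v₁| = 6.379 km/s.
Circular speed at r₂: v₂ = √(μ/r₂) = 8.840 km/s.
Transfer-orbit speed at r₂: v_a = √[μ(2/r₂ − 1/a_t)] = 4.848 km/s.
Second burn Δv₂ = |v₂ − v_a| = 3.992 km/s.
Δv = Δv₁ + Δv₂ = 6.379 + 3.992 = 10.37 km/s.

Δv = 10.4 km/s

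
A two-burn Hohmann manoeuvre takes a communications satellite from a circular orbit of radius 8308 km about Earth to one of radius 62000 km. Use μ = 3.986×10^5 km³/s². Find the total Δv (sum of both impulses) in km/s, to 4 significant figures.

The Hohmann ellipse has a_t = (r₁ + r₂)/2 = 35154 km.
At r₁ the circular-orbit speed is v₁ = √(μ/r₁) = 6.927 km/s.
On the transfer ellipse at r₁, vis-viva equation gives v_p = √[μ(2/r₁ − 1/a_t)] = 9.199 km/s.
First burn Δv₁ = |v_p − v₁| = 2.272 km/s.
Circular speed at r₂: v₂ = √(μ/r₂) = 2.536 km/s.
Transfer-orbit speed at r₂: v_a = √[μ(2/r₂ − 1/a_t)] = 1.233 km/s.
Second burn Δv₂ = |v₂ − v_a| = 1.303 km/s.
Δv = Δv₁ + Δv₂ = 2.272 + 1.303 = 3.575 km/s.

Δv = 3.575 km/s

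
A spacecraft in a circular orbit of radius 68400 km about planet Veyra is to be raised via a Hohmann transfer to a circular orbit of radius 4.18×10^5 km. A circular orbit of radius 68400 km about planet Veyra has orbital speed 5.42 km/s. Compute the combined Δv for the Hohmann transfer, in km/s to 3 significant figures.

From the circular-orbit relation v² = μ/r at r = 68400 km: μ = v²r = (5.42)² × 68400 = 2.00935×10^6 km³/s².
Transfer-ellipse semi-major axis a_t = (r₁ + r₂)/2 = (68400 + 4.180×10^5)/2 = 2.432×10^5 km.
At r₁ the circular-orbit speed is v₁ = √(μ/r₁) = 5.42000 km/s.
Transfer-orbit speed at r₁ (v² = μ(2/r − 1/a)): v_p = √[μ(2/r₁ − 1/a_t)] = 7.10568 km/s.
First burn Δv₁ = |v_p − v₁| = 1.68568 km/s.
At r₂, v₂ = √(μ/r₂) = 2.19250 km/s.
Transfer-orbit speed at r₂: v_a = √[μ(2/r₂ − 1/a_t)] = 1.16275 km/s.
Second burn Δv₂ = |v₂ − v_a| = 1.02975 km/s.
Δv = Δv₁ + Δv₂ = 1.68568 + 1.02975 = 2.715 km/s.

Δv = 2.72 km/s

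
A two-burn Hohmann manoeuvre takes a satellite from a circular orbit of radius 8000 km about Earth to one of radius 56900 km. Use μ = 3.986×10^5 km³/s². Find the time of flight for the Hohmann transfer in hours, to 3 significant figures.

Transfer-ellipse semi-major axis a_t = (r₁ + r₂)/2 = (8000 + 56900)/2 = 32450 km.
Transfer time t = π√(a_t³/μ) = π√((32450)³ / 3.986×10^5) = 29090 s.
Converting: 29090 s ÷ 3600 s/hour = 8.08 hours.

t = 8.08 hours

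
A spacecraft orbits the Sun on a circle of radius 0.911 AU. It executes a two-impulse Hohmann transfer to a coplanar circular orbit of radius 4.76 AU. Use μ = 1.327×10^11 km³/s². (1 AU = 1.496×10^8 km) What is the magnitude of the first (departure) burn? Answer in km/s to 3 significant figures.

In km: r₁ = 0.911 × 1.496×10^8 = 1.362856×10^8 km; r₂ = 4.76 × 1.496×10^8 = 7.12096×10^8 km.
Semi-major axis of the transfer orbit: a_t = (1.362856×10^8 + 7.12096×10^8)/2 = 4.241908×10^8 km.
Circular speed at r = 1.362856×10^8 km: v_c = √(μ/r) = 31.204 km/s.
Transfer-orbit speed at the same r (vis-viva, a = a_t): v_t = √[μ(2/r − 1/a_t)] = 40.430 km/s.
Δv₁ = |v_t − v_c| = |40.430 − 31.204| = 9.226 km/s.

Δv₁ = 9.23 km/s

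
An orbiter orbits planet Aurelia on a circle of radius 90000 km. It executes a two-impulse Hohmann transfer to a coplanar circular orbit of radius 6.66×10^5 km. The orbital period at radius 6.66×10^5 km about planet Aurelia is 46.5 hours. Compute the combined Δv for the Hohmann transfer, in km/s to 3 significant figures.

Δv = 35.1 km/s

From Kepler's third law T² = 4π²r³/μ at r = 6.66×10^5 km, T = 46.5 hours = 46.5 × 3600 s = 1.674×10^5 s: μ = 4π²r³/T² = 4.16171×10^8 km³/s².
Transfer-ellipse semi-major axis a_t = (r₁ + r₂)/2 = (90000 + 6.660×10^5)/2 = 3.780×10^5 km.
Circular speed at r₁: v₁ = √(μ/r₁) = √(4.16171×10^8/90000) = 68.00 km/s.
Transfer-orbit speed at r₁ (vis-viva equation): v_p = √[μ(2/r₁ − 1/a_t)] = 90.26 km/s.
First burn Δv₁ = |v_p − v₁| = 22.26 km/s.
Circular speed at r₂: v₂ = √(μ/r₂) = 25.00 km/s.
Transfer-orbit speed at r₂: v_a = √[μ(2/r₂ − 1/a_t)] = 12.20 km/s.
Second burn Δv₂ = |v₂ − v_a| = 12.80 km/s.
Total Δv = Δv₁ + Δv₂ = 35.06 km/s.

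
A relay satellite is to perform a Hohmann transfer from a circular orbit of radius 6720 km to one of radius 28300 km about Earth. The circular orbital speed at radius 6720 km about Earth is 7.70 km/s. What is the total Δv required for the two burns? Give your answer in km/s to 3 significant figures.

From the circular-orbit relation v² = μ/r at r = 6720 km: μ = v²r = (7.70)² × 6720 = 3.98429×10^5 km³/s².
Transfer-ellipse semi-major axis a_t = (r₁ + r₂)/2 = (6720 + 28300)/2 = 17510 km.
At r₁ the circular-orbit speed is v₁ = √(μ/r₁) = 7.700 km/s.
Transfer-orbit speed at r₁ (v² = μ(2/r − 1/a)): v_p = √[μ(2/r₁ − 1/a_t)] = 9.789 km/s.
First burn Δv₁ = |v_p − v₁| = 2.089 km/s.
At r₂, v₂ = √(μ/r₂) = 3.752 km/s.
Transfer-orbit speed at r₂: v_a = √[μ(2/r₂ − 1/a_t)] = 2.324 km/s.
Second burn Δv₂ = |v₂ − v_a| = 1.428 km/s.
Total Δv = Δv₁ + Δv₂ = 3.517 km/s.

Δv = 3.52 km/s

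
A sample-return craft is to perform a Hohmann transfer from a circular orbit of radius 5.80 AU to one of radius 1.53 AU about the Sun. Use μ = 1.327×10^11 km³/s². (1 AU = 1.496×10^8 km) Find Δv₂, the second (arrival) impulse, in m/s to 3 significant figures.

In km: r₁ = 5.80 × 1.496×10^8 = 8.6768×10^8 km; r₂ = 1.53 × 1.496×10^8 = 2.28888×10^8 km.
The Hohmann ellipse has a_t = (r₁ + r₂)/2 = 5.48284×10^8 km.
Circular speed at r = 2.28888×10^8 km: v_c = √(μ/r) = 24.078 km/s.
Transfer-orbit speed at the same r (vis-viva, a = a_t): v_t = √[μ(2/r − 1/a_t)] = 30.290 km/s.
Δv₂ = |v_t − v_c| = |30.290 − 24.078| = 6.212 km/s.

Δv₂ = 6210 m/s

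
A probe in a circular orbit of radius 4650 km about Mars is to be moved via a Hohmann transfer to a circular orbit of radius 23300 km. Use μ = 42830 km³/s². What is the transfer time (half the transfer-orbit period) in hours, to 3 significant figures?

Transfer-ellipse semi-major axis a_t = (r₁ + r₂)/2 = (4650 + 23300)/2 = 13975 km.
Half the transfer-orbit period gives t = π√(a_t³/μ) = 25080 s.
Converting: 25080 s ÷ 3600 s/hour = 6.97 hours.

t = 6.97 hours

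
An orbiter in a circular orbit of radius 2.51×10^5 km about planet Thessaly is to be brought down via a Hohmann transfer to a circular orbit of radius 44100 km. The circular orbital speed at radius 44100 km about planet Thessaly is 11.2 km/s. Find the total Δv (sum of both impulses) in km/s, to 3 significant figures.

From the circular-orbit relation v² = μ/r at r = 44100 km: μ = v²r = (11.2)² × 44100 = 5.53190×10^6 km³/s².
The Hohmann ellipse has a_t = (r₁ + r₂)/2 = 1.4755×10^5 km.
Circular speed at r₁: v₁ = √(μ/r₁) = √(5.53190×10^6/2.510×10^5) = 4.695 km/s.
On the transfer ellipse at r₁, vis-viva gives v_a = √[μ(2/r₁ − 1/a_t)] = 2.567 km/s.
First burn Δv₁ = |v_a − v₁| = 2.128 km/s.
Circular speed at r₂: v₂ = √(μ/r₂) = 11.200 km/s.
Transfer-orbit speed at r₂: v_p = √[μ(2/r₂ − 1/a_t)] = 14.608 km/s.
Second burn Δv₂ = |v₂ − v_p| = 3.408 km/s.
Δv = Δv₁ + Δv₂ = 2.128 + 3.408 = 5.536 km/s.

Δv = 5.54 km/s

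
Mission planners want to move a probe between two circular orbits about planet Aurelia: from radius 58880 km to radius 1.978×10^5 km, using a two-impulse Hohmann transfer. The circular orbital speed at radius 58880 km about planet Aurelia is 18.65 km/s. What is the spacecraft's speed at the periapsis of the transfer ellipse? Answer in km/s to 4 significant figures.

From the circular-orbit relation v² = μ/r at r = 58880 km: μ = v²r = (18.65)² × 58880 = 2.04798×10^7 km³/s².
Semi-major axis of the transfer orbit: a_t = (58880 + 1.978×10^5)/2 = 1.2834×10^5 km.
At periapsis, r = 58880 km.
Vis-viva: v = √[μ(2/r − 1/a_t)] = √[2.04798×10^7 × (2/58880 − 1/1.2834×10^5)] = 23.15 km/s.

v = 23.15 km/s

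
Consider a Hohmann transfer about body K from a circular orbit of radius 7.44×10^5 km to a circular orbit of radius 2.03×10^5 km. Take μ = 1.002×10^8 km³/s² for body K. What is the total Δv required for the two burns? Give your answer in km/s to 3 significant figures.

Δv = 9.64 km/s

Semi-major axis of the transfer orbit: a_t = (7.440×10^5 + 2.030×10^5)/2 = 4.735×10^5 km.
At r₁ the circular-orbit speed is v₁ = √(μ/r₁) = 11.605 km/s.
On the transfer ellipse at r₁, v² = μ(2/r − 1/a) gives v_a = √[μ(2/r₁ − 1/a_t)] = 7.5986 km/s.
First burn Δv₁ = |v_a − v₁| = 4.0064 km/s.
Circular speed at r₂: v₂ = √(μ/r₂) = 22.2170 km/s.
Transfer-orbit speed at r₂: v_p = √[μ(2/r₂ − 1/a_t)] = 27.8492 km/s.
Second burn Δv₂ = |v₂ − v_p| = 5.6322 km/s.
Total Δv = Δv₁ + Δv₂ = 9.639 km/s.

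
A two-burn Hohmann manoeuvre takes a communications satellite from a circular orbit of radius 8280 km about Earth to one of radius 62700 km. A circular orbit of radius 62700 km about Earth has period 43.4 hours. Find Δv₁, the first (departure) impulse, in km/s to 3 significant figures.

From Kepler's third law T² = 4π²r³/μ at r = 62700 km, T = 43.4 hours = 43.4 × 3600 s = 1.5624×10^5 s: μ = 4π²r³/T² = 3.98637×10^5 km³/s².
Semi-major axis of the transfer orbit: a_t = (8280 + 62700)/2 = 35490 km.
On the circular orbit at r = 8280 km, v_c = √(μ/r) = 6.939 km/s.
Transfer-orbit speed at the same r (vis-viva, a = a_t): v_t = √[μ(2/r − 1/a_t)] = 9.223 km/s.
Δv₁ = |v_t − v_c| = |9.223 − 6.939| = 2.284 km/s.

Δv₁ = 2.28 km/s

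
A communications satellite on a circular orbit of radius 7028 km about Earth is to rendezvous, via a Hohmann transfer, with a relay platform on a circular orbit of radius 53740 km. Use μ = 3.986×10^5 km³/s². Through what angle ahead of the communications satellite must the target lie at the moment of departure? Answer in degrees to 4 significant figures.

φ = 103.5°

Semi-major axis of the transfer orbit: a_t = (7028 + 53740)/2 = 30384 km.
Transfer time t = π√(a_t³/μ) = 26354 s.
Target angular speed ω₂ = √(μ/r₂³) = 5.0678×10^-5 rad/s.
Angle swept by the target during transfer: ω₂·t = 1.3356 rad = 76.52°.
Arrival is 180° from departure on the ellipse, so φ = 180° − 76.52° = 103.5°.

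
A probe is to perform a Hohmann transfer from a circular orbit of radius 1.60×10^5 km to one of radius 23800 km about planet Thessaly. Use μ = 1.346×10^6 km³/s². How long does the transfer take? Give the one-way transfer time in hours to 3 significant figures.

t = 21.0 hours

The Hohmann ellipse has a_t = (r₁ + r₂)/2 = 91900 km.
By Kepler's third law the transfer-orbit period is T = 2π√(a_t³/μ), so t = T/2 = 75440 s.
Converting: 75440 s ÷ 3600 s/hour = 21.0 hours.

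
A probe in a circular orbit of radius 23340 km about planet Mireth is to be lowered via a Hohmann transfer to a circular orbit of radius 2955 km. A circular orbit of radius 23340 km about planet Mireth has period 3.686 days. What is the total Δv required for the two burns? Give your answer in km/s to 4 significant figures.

Δv = 0.6723 km/s

From Kepler's third law T² = 4π²r³/μ at r = 23340 km, T = 3.686 days = 3.686 × 86400 s = 3.184704×10^5 s: μ = 4π²r³/T² = 4949.08 km³/s².
Transfer-ellipse semi-major axis a_t = (r₁ + r₂)/2 = (23340 + 2955)/2 = 13147.5 km.
At r₁ the circular-orbit speed is v₁ = √(μ/r₁) = 0.46048 km/s.
On the transfer ellipse at r₁, vis-viva gives v_a = √[μ(2/r₁ − 1/a_t)] = 0.21831 km/s.
First burn Δv₁ = |v_a − v₁| = 0.24217 km/s.
Circular speed at r₂: v₂ = √(μ/r₂) = 1.29415 km/s.
Transfer-orbit speed at r₂: v_p = √[μ(2/r₂ − 1/a_t)] = 1.72430 km/s.
Second burn Δv₂ = |v₂ − v_p| = 0.43015 km/s.
Total Δv = Δv₁ + Δv₂ = 0.6723 km/s.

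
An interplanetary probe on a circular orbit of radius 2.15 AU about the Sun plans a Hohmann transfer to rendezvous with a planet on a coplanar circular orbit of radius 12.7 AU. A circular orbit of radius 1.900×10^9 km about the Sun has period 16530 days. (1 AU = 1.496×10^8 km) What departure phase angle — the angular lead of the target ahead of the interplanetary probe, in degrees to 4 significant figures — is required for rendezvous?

From Kepler's third law T² = 4π²r³/μ at r = 1.900×10^9 km, T = 16530 days = 16530 × 86400 s = 1.428192×10^9 s: μ = 4π²r³/T² = 1.32754×10^11 km³/s².
In km: r₁ = 2.15 × 1.496×10^8 = 3.2164×10^8 km; r₂ = 12.7 × 1.496×10^8 = 1.89992×10^9 km.
Transfer-ellipse semi-major axis a_t = (r₁ + r₂)/2 = (3.2164×10^8 + 1.89992×10^9)/2 = 1.11078×10^9 km.
Transfer time t = π√(a_t³/μ) = 3.1920×10^8 s.
The target's mean motion on its circular orbit is ω₂ = √(μ/r₂³) = 4.3997×10^-9 rad/s.
Angle swept by the target during transfer: ω₂·t = 1.4044 rad = 80.47°.
The interplanetary probe traverses 180° on the transfer ellipse, so the target must lead by 180° − 80.47° = 99.53°.

φ = 99.53°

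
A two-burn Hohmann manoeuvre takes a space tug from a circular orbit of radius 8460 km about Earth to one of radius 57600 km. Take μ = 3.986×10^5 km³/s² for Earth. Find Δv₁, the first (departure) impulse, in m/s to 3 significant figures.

Semi-major axis of the transfer orbit: a_t = (8460 + 57600)/2 = 33030 km.
Circular speed at r = 8460 km: v_c = √(μ/r) = 6.864 km/s.
Transfer-orbit speed at the same r (vis-viva, a = a_t): v_t = √[μ(2/r − 1/a_t)] = 9.064 km/s.
Δv₁ = |v_t − v_c| = |9.064 − 6.864| = 2.200 km/s.

Δv₁ = 2200 m/s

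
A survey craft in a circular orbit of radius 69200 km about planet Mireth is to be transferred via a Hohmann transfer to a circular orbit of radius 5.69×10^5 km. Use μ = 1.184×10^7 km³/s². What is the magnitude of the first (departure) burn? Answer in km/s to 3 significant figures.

Semi-major axis of the transfer orbit: a_t = (69200 + 5.690×10^5)/2 = 3.191×10^5 km.
Circular speed at r = 69200 km: v_c = √(μ/r) = 13.0805 km/s.
Vis-viva on the transfer ellipse at r = 69200 km gives v_t = √[μ(2/r − 1/a_t)] = 17.4669 km/s.
Δv₁ = |v_t − v_c| = |17.4669 − 13.0805| = 4.386 km/s.

Δv₁ = 4.39 km/s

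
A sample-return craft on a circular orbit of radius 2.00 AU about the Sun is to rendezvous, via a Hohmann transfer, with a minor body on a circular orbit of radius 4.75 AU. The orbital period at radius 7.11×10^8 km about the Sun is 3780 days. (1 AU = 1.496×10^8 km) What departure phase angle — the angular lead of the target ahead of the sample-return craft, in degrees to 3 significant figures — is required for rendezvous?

From Kepler's third law T² = 4π²r³/μ at r = 7.11×10^8 km, T = 3780 days = 3780 × 86400 s = 3.26592×10^8 s: μ = 4π²r³/T² = 1.33032×10^11 km³/s².
In km: r₁ = 2.00 × 1.496×10^8 = 2.992×10^8 km; r₂ = 4.75 × 1.496×10^8 = 7.106×10^8 km.
The Hohmann ellipse has a_t = (r₁ + r₂)/2 = 5.049×10^8 km.
Transfer time t = π√(a_t³/μ) = 9.7719×10^7 s.
The target's mean motion on its circular orbit is ω₂ = √(μ/r₂³) = 1.9255×10^-8 rad/s.
Angle swept by the target during transfer: ω₂·t = 1.882 rad = 107.8°.
Arrival is 180° from departure on the ellipse, so φ = 180° − 107.8° = 72.2°.

φ = 72.2°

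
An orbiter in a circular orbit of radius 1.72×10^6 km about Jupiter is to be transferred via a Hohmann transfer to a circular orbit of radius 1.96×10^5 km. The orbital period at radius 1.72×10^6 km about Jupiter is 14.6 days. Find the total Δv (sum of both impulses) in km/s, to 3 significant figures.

From Kepler's third law T² = 4π²r³/μ at r = 1.72×10^6 km, T = 14.6 days = 14.6 × 86400 s = 1.26144×10^6 s: μ = 4π²r³/T² = 1.26244×10^8 km³/s².
Transfer-ellipse semi-major axis a_t = (r₁ + r₂)/2 = (1.720×10^6 + 1.960×10^5)/2 = 9.580×10^5 km.
Circular speed at r₁: v₁ = √(μ/r₁) = √(1.26244×10^8/1.720×10^6) = 8.567 km/s.
Transfer-orbit speed at r₁ (vis-viva equation): v_a = √[μ(2/r₁ − 1/a_t)] = 3.875 km/s.
First burn Δv₁ = |v_a − v₁| = 4.692 km/s.
At r₂, v₂ = √(μ/r₂) = 25.379 km/s.
Transfer-orbit speed at r₂: v_p = √[μ(2/r₂ − 1/a_t)] = 34.006 km/s.
Second burn Δv₂ = |v₂ − v_p| = 8.627 km/s.
Total Δv = Δv₁ + Δv₂ = 13.32 km/s.

Δv = 13.3 km/s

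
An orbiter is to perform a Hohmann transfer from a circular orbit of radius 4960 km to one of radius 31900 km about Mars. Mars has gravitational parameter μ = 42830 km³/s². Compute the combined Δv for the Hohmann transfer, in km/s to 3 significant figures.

Δv = 1.49 km/s

The Hohmann ellipse has a_t = (r₁ + r₂)/2 = 18430 km.
Circular speed at r₁: v₁ = √(μ/r₁) = √(42830/4960) = 2.93855 km/s.
Transfer-orbit speed at r₁ (v² = μ(2/r − 1/a)): v_p = √[μ(2/r₁ − 1/a_t)] = 3.86604 km/s.
First burn Δv₁ = |v_p − v₁| = 0.9275 km/s.
At r₂, v₂ = √(μ/r₂) = 1.1587 km/s.
Transfer-orbit speed at r₂: v_a = √[μ(2/r₂ − 1/a_t)] = 0.60111 km/s.
Second burn Δv₂ = |v₂ − v_a| = 0.5576 km/s.
Total Δv = Δv₁ + Δv₂ = 1.485 km/s.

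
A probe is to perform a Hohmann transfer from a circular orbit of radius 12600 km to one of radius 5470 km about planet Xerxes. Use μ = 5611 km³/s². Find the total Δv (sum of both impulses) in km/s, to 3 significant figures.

Δv = 0.331 km/s

Semi-major axis of the transfer orbit: a_t = (12600 + 5470)/2 = 9035 km.
Circular speed at r₁: v₁ = √(μ/r₁) = √(5611/12600) = 0.6673 km/s.
Transfer-orbit speed at r₁ (v² = μ(2/r − 1/a)): v_a = √[μ(2/r₁ − 1/a_t)] = 0.5192 km/s.
First burn Δv₁ = |v_a − v₁| = 0.1481 km/s.
Circular speed at r₂: v₂ = √(μ/r₂) = 1.0128 km/s.
Transfer-orbit speed at r₂: v_p = √[μ(2/r₂ − 1/a_t)] = 1.1960 km/s.
Second burn Δv₂ = |v₂ − v_p| = 0.1832 km/s.
Total Δv = Δv₁ + Δv₂ = 0.3313 km/s.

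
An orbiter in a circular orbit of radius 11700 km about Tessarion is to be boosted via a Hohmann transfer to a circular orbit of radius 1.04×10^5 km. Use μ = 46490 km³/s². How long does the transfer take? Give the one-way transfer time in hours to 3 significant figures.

The Hohmann ellipse has a_t = (r₁ + r₂)/2 = 57850 km.
Transfer time t = π√(a_t³/μ) = π√((57850)³ / 46490) = 2.027×10^5 s.
Converting: 2.027×10^5 s ÷ 3600 s/hour = 56.3 hours.

t = 56.3 hours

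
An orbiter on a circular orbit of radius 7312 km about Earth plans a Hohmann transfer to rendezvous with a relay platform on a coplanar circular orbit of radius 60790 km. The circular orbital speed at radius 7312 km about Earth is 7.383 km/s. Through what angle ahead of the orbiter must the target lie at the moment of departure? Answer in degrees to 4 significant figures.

φ = 104.5°

From the circular-orbit relation v² = μ/r at r = 7312 km: μ = v²r = (7.383)² × 7312 = 3.98568×10^5 km³/s².
Transfer-ellipse semi-major axis a_t = (r₁ + r₂)/2 = (7312 + 60790)/2 = 34051 km.
The half-period of the transfer ellipse is t = π√(a_t³/μ) = 31270 s.
The target's mean motion on its circular orbit is ω₂ = √(μ/r₂³) = 4.212×10^-5 rad/s.
Angle swept by the target during transfer: ω₂·t = 1.317 rad = 75.46°.
The orbiter traverses 180° on the transfer ellipse, so the target must lead by 180° − 75.46° = 104.5°.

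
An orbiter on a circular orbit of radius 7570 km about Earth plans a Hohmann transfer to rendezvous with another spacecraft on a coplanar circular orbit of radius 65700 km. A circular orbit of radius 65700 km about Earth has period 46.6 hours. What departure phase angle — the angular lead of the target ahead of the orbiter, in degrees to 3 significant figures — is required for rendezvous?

From Kepler's third law T² = 4π²r³/μ at r = 65700 km, T = 46.6 hours = 46.6 × 3600 s = 1.6776×10^5 s: μ = 4π²r³/T² = 3.97813×10^5 km³/s².
The Hohmann ellipse has a_t = (r₁ + r₂)/2 = 36635 km.
Transfer time t = π√(a_t³/μ) = 34930 s.
Target angular speed ω₂ = √(μ/r₂³) = 3.745×10^-5 rad/s.
Angle swept by the target during transfer: ω₂·t = 1.3081 rad = 74.95°.
The orbiter traverses 180° on the transfer ellipse, so the target must lead by 180° − 74.95° = 105°.

φ = 105°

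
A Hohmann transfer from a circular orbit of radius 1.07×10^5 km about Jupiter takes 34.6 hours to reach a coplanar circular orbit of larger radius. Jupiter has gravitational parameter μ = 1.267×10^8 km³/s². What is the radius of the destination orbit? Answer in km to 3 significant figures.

r₂ = 1.06×10^6 km

Transfer time t = 34.6 hours = 1.2456×10^5 s, and t = π√(a_t³/μ).
So a_t = (μ t²/π²)^(1/3) = (1.267×10^8 × (1.2456×10^5)² / π²)^(1/3) = 5.8400×10^5 km.
Since a_t = (r₁ + r₂)/2, r₂ = 2a_t − r₁ = 2×5.8400×10^5 − 1.070×10^5 = 1.061×10^6 km.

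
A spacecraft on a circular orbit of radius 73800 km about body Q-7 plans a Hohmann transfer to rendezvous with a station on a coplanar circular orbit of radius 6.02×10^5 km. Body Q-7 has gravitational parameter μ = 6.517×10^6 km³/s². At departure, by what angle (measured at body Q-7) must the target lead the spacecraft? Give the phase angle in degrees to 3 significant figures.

φ = 104°

The Hohmann ellipse has a_t = (r₁ + r₂)/2 = 3.379×10^5 km.
The half-period of the transfer ellipse is t = π√(a_t³/μ) = 2.417×10^5 s.
Target angular speed ω₂ = √(μ/r₂³) = 5.465×10^-6 rad/s.
Angle swept by the target during transfer: ω₂·t = 1.321 rad = 75.69°.
Arrival is 180° from departure on the ellipse, so φ = 180° − 75.69° = 104°.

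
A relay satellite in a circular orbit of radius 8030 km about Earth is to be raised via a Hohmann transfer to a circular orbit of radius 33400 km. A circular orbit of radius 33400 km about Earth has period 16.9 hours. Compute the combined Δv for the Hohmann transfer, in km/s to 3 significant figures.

Δv = 3.20 km/s

From Kepler's third law T² = 4π²r³/μ at r = 33400 km, T = 16.9 hours = 16.9 × 3600 s = 60840 s: μ = 4π²r³/T² = 3.97393×10^5 km³/s².
Transfer-ellipse semi-major axis a_t = (r₁ + r₂)/2 = (8030 + 33400)/2 = 20715 km.
At r₁ the circular-orbit speed is v₁ = √(μ/r₁) = 7.035 km/s.
Transfer-orbit speed at r₁ (v² = μ(2/r − 1/a)): v_p = √[μ(2/r₁ − 1/a_t)] = 8.933 km/s.
First burn Δv₁ = |v_p − v₁| = 1.898 km/s.
At r₂, v₂ = √(μ/r₂) = 3.4493 km/s.
Transfer-orbit speed at r₂: v_a = √[μ(2/r₂ − 1/a_t)] = 2.1476 km/s.
Second burn Δv₂ = |v₂ − v_a| = 1.302 km/s.
Total Δv = Δv₁ + Δv₂ = 3.200 km/s.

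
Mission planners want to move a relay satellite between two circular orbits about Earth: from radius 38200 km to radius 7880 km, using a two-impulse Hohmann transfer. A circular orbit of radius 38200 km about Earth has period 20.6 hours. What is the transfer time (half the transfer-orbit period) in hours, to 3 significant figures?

From Kepler's third law T² = 4π²r³/μ at r = 38200 km, T = 20.6 hours = 20.6 × 3600 s = 74160 s: μ = 4π²r³/T² = 4.00139×10^5 km³/s².
Semi-major axis of the transfer orbit: a_t = (38200 + 7880)/2 = 23040 km.
By Kepler's third law the transfer-orbit period is T = 2π√(a_t³/μ), so t = T/2 = 17369 s.
Converting: 17369 s ÷ 3600 s/hour = 4.82 hours.

t = 4.82 hours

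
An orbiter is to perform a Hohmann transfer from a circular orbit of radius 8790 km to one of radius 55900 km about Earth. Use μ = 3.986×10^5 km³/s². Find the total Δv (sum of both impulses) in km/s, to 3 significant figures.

Δv = 3.40 km/s

Semi-major axis of the transfer orbit: a_t = (8790 + 55900)/2 = 32345 km.
Circular speed at r₁: v₁ = √(μ/r₁) = √(3.986×10^5/8790) = 6.734 km/s.
Transfer-orbit speed at r₁ (vis-viva equation): v_p = √[μ(2/r₁ − 1/a_t)] = 8.853 km/s.
First burn Δv₁ = |v_p − v₁| = 2.119 km/s.
At r₂, v₂ = √(μ/r₂) = 2.670 km/s.
Transfer-orbit speed at r₂: v_a = √[μ(2/r₂ − 1/a_t)] = 1.392 km/s.
Second burn Δv₂ = |v₂ − v_a| = 1.278 km/s.
Total Δv = Δv₁ + Δv₂ = 3.397 km/s.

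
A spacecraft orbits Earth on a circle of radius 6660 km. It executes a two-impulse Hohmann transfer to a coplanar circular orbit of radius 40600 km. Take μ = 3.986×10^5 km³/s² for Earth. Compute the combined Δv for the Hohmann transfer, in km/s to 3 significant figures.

Transfer-ellipse semi-major axis a_t = (r₁ + r₂)/2 = (6660 + 40600)/2 = 23630 km.
Circular speed at r₁: v₁ = √(μ/r₁) = √(3.986×10^5/6660) = 7.736 km/s.
On the transfer ellipse at r₁, vis-viva gives v_p = √[μ(2/r₁ − 1/a_t)] = 10.14 km/s.
First burn Δv₁ = |v_p − v₁| = 2.404 km/s.
At r₂, v₂ = √(μ/r₂) = 3.133 km/s.
Transfer-orbit speed at r₂: v_a = √[μ(2/r₂ − 1/a_t)] = 1.663 km/s.
Second burn Δv₂ = |v₂ − v_a| = 1.470 km/s.
Total Δv = Δv₁ + Δv₂ = 3.874 km/s.

Δv = 3.87 km/s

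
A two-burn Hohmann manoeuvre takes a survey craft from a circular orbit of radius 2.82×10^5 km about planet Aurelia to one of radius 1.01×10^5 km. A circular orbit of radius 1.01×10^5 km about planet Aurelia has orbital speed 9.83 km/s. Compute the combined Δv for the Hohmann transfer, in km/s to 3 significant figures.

Δv = 3.71 km/s

From the circular-orbit relation v² = μ/r at r = 1.01×10^5 km: μ = v²r = (9.83)² × 1.01×10^5 = 9.75952×10^6 km³/s².
Transfer-ellipse semi-major axis a_t = (r₁ + r₂)/2 = (2.820×10^5 + 1.010×10^5)/2 = 1.915×10^5 km.
Circular speed at r₁: v₁ = √(μ/r₁) = √(9.75952×10^6/2.820×10^5) = 5.88288 km/s.
On the transfer ellipse at r₁, vis-viva gives v_a = √[μ(2/r₁ − 1/a_t)] = 4.27234 km/s.
First burn Δv₁ = |v_a − v₁| = 1.6105 km/s.
Circular speed at r₂: v₂ = √(μ/r₂) = 9.83000 km/s.
Transfer-orbit speed at r₂: v_p = √[μ(2/r₂ − 1/a_t)] = 11.9287 km/s.
Second burn Δv₂ = |v₂ − v_p| = 2.0987 km/s.
Total Δv = Δv₁ + Δv₂ = 3.709 km/s.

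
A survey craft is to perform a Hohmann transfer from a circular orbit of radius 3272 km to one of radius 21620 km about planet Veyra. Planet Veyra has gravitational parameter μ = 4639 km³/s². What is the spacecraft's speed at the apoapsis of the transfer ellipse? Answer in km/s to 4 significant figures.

Semi-major axis of the transfer orbit: a_t = (3272 + 21620)/2 = 12446 km.
At apoapsis, r = 21620 km.
Vis-viva: v = √[μ(2/r − 1/a_t)] = √[4639 × (2/21620 − 1/12446)] = 0.2375 km/s.

v = 0.2375 km/s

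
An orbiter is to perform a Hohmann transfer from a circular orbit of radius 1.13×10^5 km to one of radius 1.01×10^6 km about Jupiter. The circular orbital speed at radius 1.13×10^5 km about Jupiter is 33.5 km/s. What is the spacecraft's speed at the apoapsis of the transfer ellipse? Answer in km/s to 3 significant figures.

From the circular-orbit relation v² = μ/r at r = 1.13×10^5 km: μ = v²r = (33.5)² × 1.13×10^5 = 1.26814×10^8 km³/s².
Transfer-ellipse semi-major axis a_t = (r₁ + r₂)/2 = (1.130×10^5 + 1.010×10^6)/2 = 5.615×10^5 km.
At apoapsis, r = 1.010×10^6 km.
Vis-viva: v = √[μ(2/r − 1/a_t)] = √[1.26814×10^8 × (2/1.010×10^6 − 1/5.615×10^5)] = 5.027 km/s.

v = 5.03 km/s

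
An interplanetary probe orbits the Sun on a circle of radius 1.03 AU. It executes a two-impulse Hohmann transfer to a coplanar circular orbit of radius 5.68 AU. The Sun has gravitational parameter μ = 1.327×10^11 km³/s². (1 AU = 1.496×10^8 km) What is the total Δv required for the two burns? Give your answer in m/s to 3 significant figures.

Δv = 14400 m/s

In km: r₁ = 1.03 × 1.496×10^8 = 1.54088×10^8 km; r₂ = 5.68 × 1.496×10^8 = 8.49728×10^8 km.
The Hohmann ellipse has a_t = (r₁ + r₂)/2 = 5.01908×10^8 km.
Circular speed at r₁: v₁ = √(μ/r₁) = √(1.327×10^11/1.54088×10^8) = 29.346 km/s.
Transfer-orbit speed at r₁ (v² = μ(2/r − 1/a)): v_p = √[μ(2/r₁ − 1/a_t)] = 38.184 km/s.
First burn Δv₁ = |v_p − v₁| = 8.838 km/s.
At r₂, v₂ = √(μ/r₂) = 12.497 km/s.
Transfer-orbit speed at r₂: v_a = √[μ(2/r₂ − 1/a_t)] = 6.9242 km/s.
Second burn Δv₂ = |v₂ − v_a| = 5.573 km/s.
Δv = Δv₁ + Δv₂ = 8.838 + 5.573 = 14.41 km/s.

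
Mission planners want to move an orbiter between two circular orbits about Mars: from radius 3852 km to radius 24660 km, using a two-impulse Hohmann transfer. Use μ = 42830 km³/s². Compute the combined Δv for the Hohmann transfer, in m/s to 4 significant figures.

Δv = 1684 m/s

Semi-major axis of the transfer orbit: a_t = (3852 + 24660)/2 = 14256 km.
At r₁ the circular-orbit speed is v₁ = √(μ/r₁) = 3.335 km/s.
On the transfer ellipse at r₁, vis-viva equation gives v_p = √[μ(2/r₁ − 1/a_t)] = 4.386 km/s.
First burn Δv₁ = |v_p − v₁| = 1.051 km/s.
At r₂, v₂ = √(μ/r₂) = 1.31788 km/s.
Transfer-orbit speed at r₂: v_a = √[μ(2/r₂ − 1/a_t)] = 0.685049 km/s.
Second burn Δv₂ = |v₂ − v_a| = 0.6328 km/s.
Total Δv = Δv₁ + Δv₂ = 1.684 km/s.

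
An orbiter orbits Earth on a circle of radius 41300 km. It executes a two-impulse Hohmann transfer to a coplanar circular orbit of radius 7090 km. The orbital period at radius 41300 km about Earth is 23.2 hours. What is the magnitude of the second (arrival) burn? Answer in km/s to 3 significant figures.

Δv₂ = 2.30 km/s

From Kepler's third law T² = 4π²r³/μ at r = 41300 km, T = 23.2 hours = 23.2 × 3600 s = 83520 s: μ = 4π²r³/T² = 3.98684×10^5 km³/s².
Transfer-ellipse semi-major axis a_t = (r₁ + r₂)/2 = (41300 + 7090)/2 = 24195 km.
Circular speed at r = 7090 km: v_c = √(μ/r) = 7.499 km/s.
Vis-viva on the transfer ellipse at r = 7090 km gives v_t = √[μ(2/r − 1/a_t)] = 9.797 km/s.
Δv₂ = |v_t − v_c| = |9.797 − 7.499| = 2.298 km/s.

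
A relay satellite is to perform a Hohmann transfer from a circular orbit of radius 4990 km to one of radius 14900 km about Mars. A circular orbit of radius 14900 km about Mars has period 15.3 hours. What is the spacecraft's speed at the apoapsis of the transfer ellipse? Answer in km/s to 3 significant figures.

From Kepler's third law T² = 4π²r³/μ at r = 14900 km, T = 15.3 hours = 15.3 × 3600 s = 55080 s: μ = 4π²r³/T² = 43045.8 km³/s².
Semi-major axis of the transfer orbit: a_t = (4990 + 14900)/2 = 9945 km.
The apoapsis of the transfer ellipse is at r = 14900 km.
Vis-viva: v = √[μ(2/r − 1/a_t)] = √[43045.8 × (2/14900 − 1/9945)] = 1.204 km/s.

v = 1.20 km/s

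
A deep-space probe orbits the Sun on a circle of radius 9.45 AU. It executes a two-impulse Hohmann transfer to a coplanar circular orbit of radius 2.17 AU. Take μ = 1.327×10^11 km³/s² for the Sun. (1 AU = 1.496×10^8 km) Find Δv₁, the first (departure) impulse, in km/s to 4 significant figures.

Δv₁ = 3.767 km/s

In km: r₁ = 9.45 × 1.496×10^8 = 1.41372×10^9 km; r₂ = 2.17 × 1.496×10^8 = 3.24632×10^8 km.
The Hohmann ellipse has a_t = (r₁ + r₂)/2 = 8.69176×10^8 km.
Circular speed at r = 1.41372×10^9 km: v_c = √(μ/r) = 9.688 km/s.
Vis-viva on the transfer ellipse at r = 1.41372×10^9 km gives v_t = √[μ(2/r − 1/a_t)] = 5.921 km/s.
Δv₁ = |v_t − v_c| = |5.921 − 9.688| = 3.767 km/s.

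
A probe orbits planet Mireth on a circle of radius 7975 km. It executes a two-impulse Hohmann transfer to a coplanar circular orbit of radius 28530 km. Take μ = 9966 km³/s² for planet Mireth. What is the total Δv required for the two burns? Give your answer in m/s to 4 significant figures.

Δv = 480.1 m/s

Semi-major axis of the transfer orbit: a_t = (7975 + 28530)/2 = 18252.5 km.
Circular speed at r₁: v₁ = √(μ/r₁) = √(9966/7975) = 1.1179 km/s.
On the transfer ellipse at r₁, v² = μ(2/r − 1/a) gives v_p = √[μ(2/r₁ − 1/a_t)] = 1.3976 km/s.
First burn Δv₁ = |v_p − v₁| = 0.2797 km/s.
At r₂, v₂ = √(μ/r₂) = 0.59103 km/s.
Transfer-orbit speed at r₂: v_a = √[μ(2/r₂ − 1/a_t)] = 0.39067 km/s.
Second burn Δv₂ = |v₂ − v_a| = 0.2004 km/s.
Total Δv = Δv₁ + Δv₂ = 0.4801 km/s.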